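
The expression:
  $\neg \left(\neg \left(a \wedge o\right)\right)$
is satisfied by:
  {a: True, o: True}


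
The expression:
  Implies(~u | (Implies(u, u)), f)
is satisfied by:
  {f: True}


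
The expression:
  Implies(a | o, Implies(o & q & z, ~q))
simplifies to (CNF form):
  ~o | ~q | ~z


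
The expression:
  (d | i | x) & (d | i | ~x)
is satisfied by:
  {i: True, d: True}
  {i: True, d: False}
  {d: True, i: False}


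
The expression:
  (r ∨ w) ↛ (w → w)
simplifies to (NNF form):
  False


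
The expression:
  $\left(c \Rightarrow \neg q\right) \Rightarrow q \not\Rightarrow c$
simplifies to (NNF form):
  $q$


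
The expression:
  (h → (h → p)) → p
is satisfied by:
  {p: True, h: True}
  {p: True, h: False}
  {h: True, p: False}


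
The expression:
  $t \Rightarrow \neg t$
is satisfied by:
  {t: False}


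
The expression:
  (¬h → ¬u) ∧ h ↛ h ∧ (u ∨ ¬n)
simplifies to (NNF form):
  False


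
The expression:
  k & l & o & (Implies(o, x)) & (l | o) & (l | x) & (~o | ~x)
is never true.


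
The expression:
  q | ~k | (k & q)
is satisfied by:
  {q: True, k: False}
  {k: False, q: False}
  {k: True, q: True}


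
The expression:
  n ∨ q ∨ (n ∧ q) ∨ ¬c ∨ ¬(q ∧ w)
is always true.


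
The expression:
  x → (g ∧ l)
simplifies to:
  (g ∧ l) ∨ ¬x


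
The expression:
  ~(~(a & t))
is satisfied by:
  {t: True, a: True}


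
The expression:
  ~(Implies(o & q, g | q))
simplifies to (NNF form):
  False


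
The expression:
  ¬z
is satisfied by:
  {z: False}


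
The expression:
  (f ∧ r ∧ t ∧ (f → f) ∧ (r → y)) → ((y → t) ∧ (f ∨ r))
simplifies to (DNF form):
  True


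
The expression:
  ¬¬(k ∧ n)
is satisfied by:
  {n: True, k: True}


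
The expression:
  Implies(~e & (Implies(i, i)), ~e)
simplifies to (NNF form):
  True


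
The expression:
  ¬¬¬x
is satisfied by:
  {x: False}


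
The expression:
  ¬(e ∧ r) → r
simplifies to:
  r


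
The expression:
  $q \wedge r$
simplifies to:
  $q \wedge r$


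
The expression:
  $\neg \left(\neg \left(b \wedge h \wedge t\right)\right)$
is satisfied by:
  {t: True, h: True, b: True}


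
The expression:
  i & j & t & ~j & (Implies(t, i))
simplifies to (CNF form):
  False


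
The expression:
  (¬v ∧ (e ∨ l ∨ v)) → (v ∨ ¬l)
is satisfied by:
  {v: True, l: False}
  {l: False, v: False}
  {l: True, v: True}


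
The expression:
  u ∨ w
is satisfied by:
  {u: True, w: True}
  {u: True, w: False}
  {w: True, u: False}


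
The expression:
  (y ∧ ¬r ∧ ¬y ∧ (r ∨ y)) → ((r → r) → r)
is always true.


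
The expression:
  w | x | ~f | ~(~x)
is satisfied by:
  {x: True, w: True, f: False}
  {x: True, w: False, f: False}
  {w: True, x: False, f: False}
  {x: False, w: False, f: False}
  {f: True, x: True, w: True}
  {f: True, x: True, w: False}
  {f: True, w: True, x: False}


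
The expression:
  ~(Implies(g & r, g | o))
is never true.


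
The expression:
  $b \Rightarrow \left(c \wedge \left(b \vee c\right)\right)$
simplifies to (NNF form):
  $c \vee \neg b$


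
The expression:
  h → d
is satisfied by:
  {d: True, h: False}
  {h: False, d: False}
  {h: True, d: True}


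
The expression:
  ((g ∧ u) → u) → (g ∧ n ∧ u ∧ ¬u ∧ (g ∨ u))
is never true.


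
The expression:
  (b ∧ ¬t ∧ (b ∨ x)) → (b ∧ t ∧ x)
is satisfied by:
  {t: True, b: False}
  {b: False, t: False}
  {b: True, t: True}


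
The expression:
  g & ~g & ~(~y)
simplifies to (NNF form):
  False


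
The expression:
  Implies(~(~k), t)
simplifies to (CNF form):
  t | ~k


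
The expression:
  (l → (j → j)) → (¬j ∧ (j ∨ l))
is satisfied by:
  {l: True, j: False}


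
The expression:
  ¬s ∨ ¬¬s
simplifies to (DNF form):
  True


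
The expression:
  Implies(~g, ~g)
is always true.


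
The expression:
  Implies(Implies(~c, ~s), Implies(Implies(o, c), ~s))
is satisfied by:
  {s: False, c: False}
  {c: True, s: False}
  {s: True, c: False}


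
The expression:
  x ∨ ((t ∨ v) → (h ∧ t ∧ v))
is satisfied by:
  {x: True, h: True, t: False, v: False}
  {x: True, h: False, t: False, v: False}
  {x: True, v: True, h: True, t: False}
  {x: True, v: True, h: False, t: False}
  {x: True, t: True, h: True, v: False}
  {x: True, t: True, h: False, v: False}
  {x: True, t: True, v: True, h: True}
  {x: True, t: True, v: True, h: False}
  {h: True, x: False, t: False, v: False}
  {x: False, h: False, t: False, v: False}
  {v: True, t: True, h: True, x: False}


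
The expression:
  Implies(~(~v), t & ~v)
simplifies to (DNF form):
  ~v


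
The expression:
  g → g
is always true.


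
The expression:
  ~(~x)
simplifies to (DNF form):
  x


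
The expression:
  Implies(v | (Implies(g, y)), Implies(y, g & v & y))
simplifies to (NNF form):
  ~y | (g & v)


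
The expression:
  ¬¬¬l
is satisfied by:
  {l: False}


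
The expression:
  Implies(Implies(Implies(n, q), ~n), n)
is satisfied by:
  {n: True}


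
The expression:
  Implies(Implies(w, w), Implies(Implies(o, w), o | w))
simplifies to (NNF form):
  o | w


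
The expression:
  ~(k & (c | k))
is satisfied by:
  {k: False}


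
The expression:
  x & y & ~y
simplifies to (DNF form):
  False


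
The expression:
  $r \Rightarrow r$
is always true.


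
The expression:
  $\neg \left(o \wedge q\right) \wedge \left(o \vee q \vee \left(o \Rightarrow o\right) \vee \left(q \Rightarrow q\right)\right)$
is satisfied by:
  {o: False, q: False}
  {q: True, o: False}
  {o: True, q: False}


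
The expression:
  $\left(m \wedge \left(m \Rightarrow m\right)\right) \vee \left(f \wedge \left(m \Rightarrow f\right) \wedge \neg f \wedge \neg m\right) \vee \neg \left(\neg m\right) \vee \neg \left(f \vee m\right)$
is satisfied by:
  {m: True, f: False}
  {f: False, m: False}
  {f: True, m: True}


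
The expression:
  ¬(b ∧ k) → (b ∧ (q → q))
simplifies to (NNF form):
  b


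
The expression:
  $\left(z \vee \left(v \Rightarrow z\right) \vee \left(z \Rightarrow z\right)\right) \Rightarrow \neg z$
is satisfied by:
  {z: False}


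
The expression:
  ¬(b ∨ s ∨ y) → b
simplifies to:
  b ∨ s ∨ y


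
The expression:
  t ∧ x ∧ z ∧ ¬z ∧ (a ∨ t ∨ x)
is never true.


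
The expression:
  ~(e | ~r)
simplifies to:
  r & ~e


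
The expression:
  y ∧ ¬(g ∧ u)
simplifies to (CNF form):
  y ∧ (¬g ∨ ¬u)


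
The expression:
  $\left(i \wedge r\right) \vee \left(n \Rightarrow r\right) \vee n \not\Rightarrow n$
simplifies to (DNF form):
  $r \vee \neg n$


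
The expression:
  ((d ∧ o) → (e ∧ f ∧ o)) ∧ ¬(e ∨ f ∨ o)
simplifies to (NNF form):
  ¬e ∧ ¬f ∧ ¬o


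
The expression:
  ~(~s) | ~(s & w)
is always true.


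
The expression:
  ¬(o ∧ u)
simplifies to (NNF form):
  ¬o ∨ ¬u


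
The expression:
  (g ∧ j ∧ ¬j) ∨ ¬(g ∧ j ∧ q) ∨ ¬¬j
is always true.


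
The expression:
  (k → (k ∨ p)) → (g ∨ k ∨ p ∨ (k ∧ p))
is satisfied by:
  {k: True, g: True, p: True}
  {k: True, g: True, p: False}
  {k: True, p: True, g: False}
  {k: True, p: False, g: False}
  {g: True, p: True, k: False}
  {g: True, p: False, k: False}
  {p: True, g: False, k: False}


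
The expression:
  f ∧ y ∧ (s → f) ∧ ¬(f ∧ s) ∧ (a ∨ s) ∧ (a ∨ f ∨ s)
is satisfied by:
  {f: True, a: True, y: True, s: False}


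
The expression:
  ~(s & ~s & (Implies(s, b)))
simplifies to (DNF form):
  True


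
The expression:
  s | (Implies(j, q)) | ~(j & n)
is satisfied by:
  {q: True, s: True, n: False, j: False}
  {q: True, s: False, n: False, j: False}
  {s: True, j: False, q: False, n: False}
  {j: False, s: False, q: False, n: False}
  {j: True, q: True, s: True, n: False}
  {j: True, q: True, s: False, n: False}
  {j: True, s: True, q: False, n: False}
  {j: True, s: False, q: False, n: False}
  {n: True, q: True, s: True, j: False}
  {n: True, q: True, s: False, j: False}
  {n: True, s: True, q: False, j: False}
  {n: True, s: False, q: False, j: False}
  {j: True, n: True, q: True, s: True}
  {j: True, n: True, q: True, s: False}
  {j: True, n: True, s: True, q: False}


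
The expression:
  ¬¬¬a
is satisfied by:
  {a: False}


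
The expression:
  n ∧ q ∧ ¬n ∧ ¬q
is never true.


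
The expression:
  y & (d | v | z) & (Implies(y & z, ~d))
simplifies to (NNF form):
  y & (d | v | z) & (~d | ~z)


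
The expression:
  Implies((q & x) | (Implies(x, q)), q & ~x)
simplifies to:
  (q & ~x) | (x & ~q)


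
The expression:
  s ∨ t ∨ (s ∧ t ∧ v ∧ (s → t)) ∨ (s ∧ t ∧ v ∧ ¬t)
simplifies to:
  s ∨ t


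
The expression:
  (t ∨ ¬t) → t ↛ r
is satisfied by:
  {t: True, r: False}


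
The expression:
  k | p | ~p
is always true.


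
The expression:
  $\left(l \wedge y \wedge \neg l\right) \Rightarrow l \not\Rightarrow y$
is always true.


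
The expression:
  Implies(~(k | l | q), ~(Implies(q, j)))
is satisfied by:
  {k: True, q: True, l: True}
  {k: True, q: True, l: False}
  {k: True, l: True, q: False}
  {k: True, l: False, q: False}
  {q: True, l: True, k: False}
  {q: True, l: False, k: False}
  {l: True, q: False, k: False}


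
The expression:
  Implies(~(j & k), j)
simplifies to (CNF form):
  j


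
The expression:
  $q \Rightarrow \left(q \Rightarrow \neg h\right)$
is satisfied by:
  {h: False, q: False}
  {q: True, h: False}
  {h: True, q: False}


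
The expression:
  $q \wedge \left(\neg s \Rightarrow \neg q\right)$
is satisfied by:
  {s: True, q: True}


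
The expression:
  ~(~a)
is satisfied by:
  {a: True}


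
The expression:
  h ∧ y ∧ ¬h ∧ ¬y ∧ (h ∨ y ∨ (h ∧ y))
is never true.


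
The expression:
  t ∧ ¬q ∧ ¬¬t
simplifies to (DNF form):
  t ∧ ¬q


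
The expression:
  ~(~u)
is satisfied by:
  {u: True}


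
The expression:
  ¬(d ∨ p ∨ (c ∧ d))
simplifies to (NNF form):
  ¬d ∧ ¬p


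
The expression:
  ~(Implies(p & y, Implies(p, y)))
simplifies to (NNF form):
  False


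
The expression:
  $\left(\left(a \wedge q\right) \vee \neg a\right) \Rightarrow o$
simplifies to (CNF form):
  $\left(a \vee o\right) \wedge \left(o \vee \neg q\right)$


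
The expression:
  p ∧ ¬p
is never true.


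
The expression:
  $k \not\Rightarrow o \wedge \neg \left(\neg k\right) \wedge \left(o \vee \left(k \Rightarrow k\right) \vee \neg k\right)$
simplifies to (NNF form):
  $k \wedge \neg o$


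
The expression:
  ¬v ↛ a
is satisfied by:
  {a: True, v: False}
  {v: False, a: False}
  {v: True, a: True}


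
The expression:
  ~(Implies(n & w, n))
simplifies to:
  False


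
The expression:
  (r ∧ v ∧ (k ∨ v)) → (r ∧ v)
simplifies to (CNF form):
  True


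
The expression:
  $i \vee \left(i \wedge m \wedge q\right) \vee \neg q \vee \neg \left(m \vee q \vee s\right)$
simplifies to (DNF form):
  $i \vee \neg q$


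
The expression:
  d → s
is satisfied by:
  {s: True, d: False}
  {d: False, s: False}
  {d: True, s: True}


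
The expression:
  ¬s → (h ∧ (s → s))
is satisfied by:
  {s: True, h: True}
  {s: True, h: False}
  {h: True, s: False}


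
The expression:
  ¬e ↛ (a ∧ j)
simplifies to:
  ¬e ∧ (¬a ∨ ¬j)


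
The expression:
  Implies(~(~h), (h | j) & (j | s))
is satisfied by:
  {s: True, j: True, h: False}
  {s: True, j: False, h: False}
  {j: True, s: False, h: False}
  {s: False, j: False, h: False}
  {h: True, s: True, j: True}
  {h: True, s: True, j: False}
  {h: True, j: True, s: False}


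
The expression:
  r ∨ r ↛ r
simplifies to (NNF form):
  r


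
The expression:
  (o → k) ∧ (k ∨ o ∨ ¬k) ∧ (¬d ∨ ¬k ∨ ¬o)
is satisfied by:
  {k: True, o: False, d: False}
  {k: False, o: False, d: False}
  {d: True, k: True, o: False}
  {d: True, k: False, o: False}
  {o: True, k: True, d: False}


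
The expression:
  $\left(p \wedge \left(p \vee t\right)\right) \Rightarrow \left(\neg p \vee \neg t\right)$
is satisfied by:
  {p: False, t: False}
  {t: True, p: False}
  {p: True, t: False}


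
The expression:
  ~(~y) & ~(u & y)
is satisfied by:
  {y: True, u: False}


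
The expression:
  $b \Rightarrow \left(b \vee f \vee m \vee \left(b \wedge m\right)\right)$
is always true.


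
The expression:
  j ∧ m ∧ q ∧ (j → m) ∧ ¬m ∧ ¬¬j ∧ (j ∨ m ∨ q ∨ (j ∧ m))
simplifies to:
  False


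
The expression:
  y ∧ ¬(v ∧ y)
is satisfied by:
  {y: True, v: False}


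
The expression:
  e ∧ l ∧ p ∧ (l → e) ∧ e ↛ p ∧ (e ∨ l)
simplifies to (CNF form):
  False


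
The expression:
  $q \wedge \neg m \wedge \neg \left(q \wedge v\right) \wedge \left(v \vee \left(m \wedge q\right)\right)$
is never true.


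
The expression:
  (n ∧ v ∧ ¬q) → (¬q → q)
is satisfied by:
  {q: True, v: False, n: False}
  {v: False, n: False, q: False}
  {n: True, q: True, v: False}
  {n: True, v: False, q: False}
  {q: True, v: True, n: False}
  {v: True, q: False, n: False}
  {n: True, v: True, q: True}


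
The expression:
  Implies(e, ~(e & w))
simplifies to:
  ~e | ~w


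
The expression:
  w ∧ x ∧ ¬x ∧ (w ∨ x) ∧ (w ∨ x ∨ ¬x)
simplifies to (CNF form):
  False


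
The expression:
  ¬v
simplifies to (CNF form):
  ¬v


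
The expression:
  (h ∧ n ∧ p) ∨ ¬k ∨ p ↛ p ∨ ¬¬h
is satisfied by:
  {h: True, k: False}
  {k: False, h: False}
  {k: True, h: True}


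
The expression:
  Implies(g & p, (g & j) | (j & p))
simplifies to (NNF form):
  j | ~g | ~p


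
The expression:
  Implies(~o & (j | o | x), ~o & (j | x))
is always true.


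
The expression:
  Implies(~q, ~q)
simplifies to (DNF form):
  True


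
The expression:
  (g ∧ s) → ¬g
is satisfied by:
  {s: False, g: False}
  {g: True, s: False}
  {s: True, g: False}


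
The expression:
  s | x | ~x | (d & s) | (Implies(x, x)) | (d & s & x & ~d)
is always true.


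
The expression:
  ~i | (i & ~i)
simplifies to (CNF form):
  ~i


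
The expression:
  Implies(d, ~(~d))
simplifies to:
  True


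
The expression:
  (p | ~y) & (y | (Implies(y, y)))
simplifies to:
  p | ~y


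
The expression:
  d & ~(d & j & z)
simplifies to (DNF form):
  (d & ~j) | (d & ~z)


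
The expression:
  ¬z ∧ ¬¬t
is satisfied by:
  {t: True, z: False}


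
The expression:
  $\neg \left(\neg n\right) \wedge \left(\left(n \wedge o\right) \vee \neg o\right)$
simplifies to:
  $n$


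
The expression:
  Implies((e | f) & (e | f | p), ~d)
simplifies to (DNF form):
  ~d | (~e & ~f)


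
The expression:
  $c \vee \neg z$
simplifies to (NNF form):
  $c \vee \neg z$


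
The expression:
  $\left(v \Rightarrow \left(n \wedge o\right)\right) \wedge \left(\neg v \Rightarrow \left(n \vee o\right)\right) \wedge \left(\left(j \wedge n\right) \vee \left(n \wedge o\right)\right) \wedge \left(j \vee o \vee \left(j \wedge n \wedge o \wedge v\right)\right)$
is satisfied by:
  {o: True, j: True, n: True, v: False}
  {o: True, n: True, v: False, j: False}
  {o: True, j: True, v: True, n: True}
  {o: True, v: True, n: True, j: False}
  {j: True, n: True, v: False, o: False}


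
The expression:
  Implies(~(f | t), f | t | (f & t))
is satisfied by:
  {t: True, f: True}
  {t: True, f: False}
  {f: True, t: False}


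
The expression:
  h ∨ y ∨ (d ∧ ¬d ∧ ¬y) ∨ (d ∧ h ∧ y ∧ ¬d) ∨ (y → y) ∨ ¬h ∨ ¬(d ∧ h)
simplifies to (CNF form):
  True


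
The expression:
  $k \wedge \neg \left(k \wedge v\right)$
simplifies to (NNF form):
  $k \wedge \neg v$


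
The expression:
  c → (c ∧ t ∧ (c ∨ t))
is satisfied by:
  {t: True, c: False}
  {c: False, t: False}
  {c: True, t: True}


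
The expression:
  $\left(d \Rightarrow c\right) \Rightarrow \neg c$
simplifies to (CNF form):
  $\neg c$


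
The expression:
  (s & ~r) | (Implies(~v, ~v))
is always true.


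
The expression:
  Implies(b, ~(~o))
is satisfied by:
  {o: True, b: False}
  {b: False, o: False}
  {b: True, o: True}


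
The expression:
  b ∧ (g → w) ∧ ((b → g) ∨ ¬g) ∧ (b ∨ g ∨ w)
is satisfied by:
  {w: True, b: True, g: False}
  {b: True, g: False, w: False}
  {w: True, g: True, b: True}


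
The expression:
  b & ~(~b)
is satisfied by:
  {b: True}


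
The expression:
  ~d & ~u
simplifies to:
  ~d & ~u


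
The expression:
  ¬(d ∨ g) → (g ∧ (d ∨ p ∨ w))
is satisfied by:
  {d: True, g: True}
  {d: True, g: False}
  {g: True, d: False}


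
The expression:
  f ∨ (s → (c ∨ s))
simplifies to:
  True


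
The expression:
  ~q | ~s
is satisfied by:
  {s: False, q: False}
  {q: True, s: False}
  {s: True, q: False}


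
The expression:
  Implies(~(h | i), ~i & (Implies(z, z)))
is always true.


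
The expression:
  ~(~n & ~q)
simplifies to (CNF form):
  n | q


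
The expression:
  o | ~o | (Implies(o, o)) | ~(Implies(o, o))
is always true.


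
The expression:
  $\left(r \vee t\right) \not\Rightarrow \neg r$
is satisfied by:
  {r: True}


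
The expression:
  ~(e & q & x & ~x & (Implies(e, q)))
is always true.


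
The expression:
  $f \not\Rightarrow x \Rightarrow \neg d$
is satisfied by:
  {x: True, d: False, f: False}
  {d: False, f: False, x: False}
  {f: True, x: True, d: False}
  {f: True, d: False, x: False}
  {x: True, d: True, f: False}
  {d: True, x: False, f: False}
  {f: True, d: True, x: True}


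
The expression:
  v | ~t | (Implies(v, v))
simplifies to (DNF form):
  True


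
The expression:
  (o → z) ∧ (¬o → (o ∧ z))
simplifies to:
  o ∧ z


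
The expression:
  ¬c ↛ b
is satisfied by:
  {b: False, c: False}


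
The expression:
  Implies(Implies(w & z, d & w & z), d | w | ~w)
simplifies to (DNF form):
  True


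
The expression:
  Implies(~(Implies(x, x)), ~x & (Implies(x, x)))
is always true.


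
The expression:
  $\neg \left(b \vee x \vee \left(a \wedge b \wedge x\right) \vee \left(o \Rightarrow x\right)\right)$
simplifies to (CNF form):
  $o \wedge \neg b \wedge \neg x$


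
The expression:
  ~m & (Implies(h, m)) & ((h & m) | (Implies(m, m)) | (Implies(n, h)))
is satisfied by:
  {h: False, m: False}


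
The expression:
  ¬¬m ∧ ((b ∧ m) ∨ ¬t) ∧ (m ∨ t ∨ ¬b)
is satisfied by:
  {m: True, b: True, t: False}
  {m: True, t: False, b: False}
  {m: True, b: True, t: True}


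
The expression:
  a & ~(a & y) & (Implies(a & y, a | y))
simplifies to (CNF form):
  a & ~y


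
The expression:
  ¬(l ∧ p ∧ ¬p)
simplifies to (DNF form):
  True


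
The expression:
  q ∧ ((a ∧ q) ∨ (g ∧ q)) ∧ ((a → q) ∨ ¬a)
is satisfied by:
  {q: True, a: True, g: True}
  {q: True, a: True, g: False}
  {q: True, g: True, a: False}


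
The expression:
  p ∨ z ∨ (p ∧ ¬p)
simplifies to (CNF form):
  p ∨ z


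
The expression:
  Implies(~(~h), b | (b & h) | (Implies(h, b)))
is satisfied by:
  {b: True, h: False}
  {h: False, b: False}
  {h: True, b: True}


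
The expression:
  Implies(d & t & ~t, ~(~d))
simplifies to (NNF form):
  True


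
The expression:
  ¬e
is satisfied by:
  {e: False}


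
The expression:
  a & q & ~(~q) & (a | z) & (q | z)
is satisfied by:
  {a: True, q: True}


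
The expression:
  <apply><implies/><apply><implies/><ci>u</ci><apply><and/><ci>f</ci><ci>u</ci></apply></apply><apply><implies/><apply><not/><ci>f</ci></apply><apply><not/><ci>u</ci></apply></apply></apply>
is always true.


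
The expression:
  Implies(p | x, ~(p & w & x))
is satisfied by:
  {p: False, x: False, w: False}
  {w: True, p: False, x: False}
  {x: True, p: False, w: False}
  {w: True, x: True, p: False}
  {p: True, w: False, x: False}
  {w: True, p: True, x: False}
  {x: True, p: True, w: False}


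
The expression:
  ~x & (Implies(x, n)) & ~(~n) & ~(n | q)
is never true.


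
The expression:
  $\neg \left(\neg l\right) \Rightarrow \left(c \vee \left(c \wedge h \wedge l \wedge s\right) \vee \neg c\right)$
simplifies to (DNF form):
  $\text{True}$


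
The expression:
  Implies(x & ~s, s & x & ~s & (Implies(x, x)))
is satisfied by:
  {s: True, x: False}
  {x: False, s: False}
  {x: True, s: True}


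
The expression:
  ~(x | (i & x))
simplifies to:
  ~x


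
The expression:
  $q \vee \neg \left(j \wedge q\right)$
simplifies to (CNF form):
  $\text{True}$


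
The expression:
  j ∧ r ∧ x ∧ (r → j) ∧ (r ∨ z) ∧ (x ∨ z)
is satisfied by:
  {r: True, j: True, x: True}


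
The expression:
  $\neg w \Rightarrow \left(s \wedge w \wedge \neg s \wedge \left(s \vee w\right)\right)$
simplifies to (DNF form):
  $w$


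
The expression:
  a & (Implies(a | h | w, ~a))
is never true.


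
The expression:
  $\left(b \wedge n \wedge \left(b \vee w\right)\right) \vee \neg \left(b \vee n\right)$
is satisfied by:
  {b: False, n: False}
  {n: True, b: True}


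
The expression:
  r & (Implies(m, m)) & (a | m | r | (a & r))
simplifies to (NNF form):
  r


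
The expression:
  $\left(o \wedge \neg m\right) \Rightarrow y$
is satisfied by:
  {y: True, m: True, o: False}
  {y: True, o: False, m: False}
  {m: True, o: False, y: False}
  {m: False, o: False, y: False}
  {y: True, m: True, o: True}
  {y: True, o: True, m: False}
  {m: True, o: True, y: False}


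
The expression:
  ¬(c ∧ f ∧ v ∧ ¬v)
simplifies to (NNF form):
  True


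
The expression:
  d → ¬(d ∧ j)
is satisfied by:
  {d: False, j: False}
  {j: True, d: False}
  {d: True, j: False}


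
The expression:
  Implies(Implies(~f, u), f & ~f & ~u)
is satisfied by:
  {u: False, f: False}


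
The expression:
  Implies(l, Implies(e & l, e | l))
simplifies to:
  True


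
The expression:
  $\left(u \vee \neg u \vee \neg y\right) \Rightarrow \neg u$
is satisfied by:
  {u: False}


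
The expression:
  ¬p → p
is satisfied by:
  {p: True}


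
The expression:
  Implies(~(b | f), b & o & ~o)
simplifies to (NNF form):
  b | f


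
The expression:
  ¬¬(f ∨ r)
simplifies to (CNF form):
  f ∨ r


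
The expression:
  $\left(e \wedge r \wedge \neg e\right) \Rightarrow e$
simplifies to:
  $\text{True}$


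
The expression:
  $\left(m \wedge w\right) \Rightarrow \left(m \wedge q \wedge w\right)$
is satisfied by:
  {q: True, w: False, m: False}
  {w: False, m: False, q: False}
  {q: True, m: True, w: False}
  {m: True, w: False, q: False}
  {q: True, w: True, m: False}
  {w: True, q: False, m: False}
  {q: True, m: True, w: True}


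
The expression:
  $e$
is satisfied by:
  {e: True}


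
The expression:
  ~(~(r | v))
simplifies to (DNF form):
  r | v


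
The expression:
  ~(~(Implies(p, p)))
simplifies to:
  True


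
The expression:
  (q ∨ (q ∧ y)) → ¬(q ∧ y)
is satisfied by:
  {q: False, y: False}
  {y: True, q: False}
  {q: True, y: False}


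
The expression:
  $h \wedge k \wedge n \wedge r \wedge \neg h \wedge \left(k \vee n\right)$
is never true.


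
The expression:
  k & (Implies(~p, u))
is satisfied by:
  {u: True, p: True, k: True}
  {u: True, k: True, p: False}
  {p: True, k: True, u: False}


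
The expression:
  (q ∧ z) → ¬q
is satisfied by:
  {q: False, z: False}
  {z: True, q: False}
  {q: True, z: False}


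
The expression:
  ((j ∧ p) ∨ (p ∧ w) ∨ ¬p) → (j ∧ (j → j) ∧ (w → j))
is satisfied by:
  {p: True, j: True, w: False}
  {j: True, w: False, p: False}
  {p: True, j: True, w: True}
  {j: True, w: True, p: False}
  {p: True, w: False, j: False}


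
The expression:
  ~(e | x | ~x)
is never true.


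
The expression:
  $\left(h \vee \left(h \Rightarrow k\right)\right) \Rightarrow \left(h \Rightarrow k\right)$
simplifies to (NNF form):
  $k \vee \neg h$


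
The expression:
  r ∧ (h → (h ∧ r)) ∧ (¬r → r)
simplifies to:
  r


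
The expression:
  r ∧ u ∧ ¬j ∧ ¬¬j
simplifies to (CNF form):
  False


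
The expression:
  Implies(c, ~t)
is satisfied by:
  {c: False, t: False}
  {t: True, c: False}
  {c: True, t: False}


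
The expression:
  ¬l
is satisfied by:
  {l: False}


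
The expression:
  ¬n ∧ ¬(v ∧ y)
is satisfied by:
  {n: False, v: False, y: False}
  {y: True, n: False, v: False}
  {v: True, n: False, y: False}


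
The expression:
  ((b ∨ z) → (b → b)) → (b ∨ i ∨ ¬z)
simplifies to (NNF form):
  b ∨ i ∨ ¬z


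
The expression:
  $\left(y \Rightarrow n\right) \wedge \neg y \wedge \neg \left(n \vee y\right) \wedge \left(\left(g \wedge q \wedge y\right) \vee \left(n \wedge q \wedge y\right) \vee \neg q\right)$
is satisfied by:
  {n: False, q: False, y: False}


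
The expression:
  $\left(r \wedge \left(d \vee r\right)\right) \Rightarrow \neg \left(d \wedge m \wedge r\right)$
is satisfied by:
  {m: False, d: False, r: False}
  {r: True, m: False, d: False}
  {d: True, m: False, r: False}
  {r: True, d: True, m: False}
  {m: True, r: False, d: False}
  {r: True, m: True, d: False}
  {d: True, m: True, r: False}


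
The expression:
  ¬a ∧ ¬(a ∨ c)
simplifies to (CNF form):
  ¬a ∧ ¬c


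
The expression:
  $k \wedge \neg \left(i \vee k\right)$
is never true.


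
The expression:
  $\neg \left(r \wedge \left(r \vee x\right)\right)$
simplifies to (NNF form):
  $\neg r$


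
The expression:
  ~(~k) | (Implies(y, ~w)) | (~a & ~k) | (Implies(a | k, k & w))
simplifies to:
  k | ~a | ~w | ~y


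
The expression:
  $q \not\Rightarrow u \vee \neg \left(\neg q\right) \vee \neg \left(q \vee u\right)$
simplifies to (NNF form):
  $q \vee \neg u$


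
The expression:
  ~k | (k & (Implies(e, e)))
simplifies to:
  True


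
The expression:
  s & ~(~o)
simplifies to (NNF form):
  o & s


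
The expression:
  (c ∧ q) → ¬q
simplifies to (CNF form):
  ¬c ∨ ¬q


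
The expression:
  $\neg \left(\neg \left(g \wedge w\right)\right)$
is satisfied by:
  {w: True, g: True}


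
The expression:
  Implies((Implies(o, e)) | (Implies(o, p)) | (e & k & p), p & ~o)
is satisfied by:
  {p: True, e: False, o: False}
  {p: True, e: True, o: False}
  {o: True, e: False, p: False}


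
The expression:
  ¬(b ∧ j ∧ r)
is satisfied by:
  {b: False, r: False, j: False}
  {j: True, b: False, r: False}
  {r: True, b: False, j: False}
  {j: True, r: True, b: False}
  {b: True, j: False, r: False}
  {j: True, b: True, r: False}
  {r: True, b: True, j: False}


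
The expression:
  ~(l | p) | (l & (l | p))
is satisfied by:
  {l: True, p: False}
  {p: False, l: False}
  {p: True, l: True}


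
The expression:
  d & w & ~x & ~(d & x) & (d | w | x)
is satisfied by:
  {w: True, d: True, x: False}


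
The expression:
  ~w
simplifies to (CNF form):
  ~w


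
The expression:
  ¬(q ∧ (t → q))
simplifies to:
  ¬q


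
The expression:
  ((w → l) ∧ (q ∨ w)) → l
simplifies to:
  l ∨ w ∨ ¬q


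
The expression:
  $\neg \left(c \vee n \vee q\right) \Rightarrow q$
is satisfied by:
  {n: True, q: True, c: True}
  {n: True, q: True, c: False}
  {n: True, c: True, q: False}
  {n: True, c: False, q: False}
  {q: True, c: True, n: False}
  {q: True, c: False, n: False}
  {c: True, q: False, n: False}


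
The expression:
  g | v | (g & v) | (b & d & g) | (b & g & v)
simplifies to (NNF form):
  g | v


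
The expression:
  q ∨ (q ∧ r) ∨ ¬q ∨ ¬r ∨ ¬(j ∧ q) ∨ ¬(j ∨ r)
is always true.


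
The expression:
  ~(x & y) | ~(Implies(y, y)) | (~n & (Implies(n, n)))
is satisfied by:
  {x: False, y: False, n: False}
  {n: True, x: False, y: False}
  {y: True, x: False, n: False}
  {n: True, y: True, x: False}
  {x: True, n: False, y: False}
  {n: True, x: True, y: False}
  {y: True, x: True, n: False}


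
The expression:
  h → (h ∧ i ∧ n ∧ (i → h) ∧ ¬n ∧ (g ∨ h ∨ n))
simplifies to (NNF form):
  ¬h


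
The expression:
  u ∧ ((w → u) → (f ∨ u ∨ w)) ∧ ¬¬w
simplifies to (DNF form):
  u ∧ w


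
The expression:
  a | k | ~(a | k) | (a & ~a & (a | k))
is always true.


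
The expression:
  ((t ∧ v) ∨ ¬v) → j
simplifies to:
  j ∨ (v ∧ ¬t)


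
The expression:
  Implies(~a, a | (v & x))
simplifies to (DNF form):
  a | (v & x)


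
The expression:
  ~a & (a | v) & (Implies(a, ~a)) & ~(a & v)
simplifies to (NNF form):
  v & ~a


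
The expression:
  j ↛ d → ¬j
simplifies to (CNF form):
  d ∨ ¬j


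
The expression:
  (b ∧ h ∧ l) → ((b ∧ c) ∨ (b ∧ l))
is always true.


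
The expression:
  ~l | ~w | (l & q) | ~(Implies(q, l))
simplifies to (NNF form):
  q | ~l | ~w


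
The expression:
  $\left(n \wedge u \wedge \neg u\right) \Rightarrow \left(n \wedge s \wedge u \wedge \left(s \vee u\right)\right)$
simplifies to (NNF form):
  $\text{True}$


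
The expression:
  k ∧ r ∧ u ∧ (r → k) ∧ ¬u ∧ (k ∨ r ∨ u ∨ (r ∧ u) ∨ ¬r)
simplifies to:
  False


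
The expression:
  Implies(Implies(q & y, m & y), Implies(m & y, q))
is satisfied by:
  {q: True, m: False, y: False}
  {m: False, y: False, q: False}
  {y: True, q: True, m: False}
  {y: True, m: False, q: False}
  {q: True, m: True, y: False}
  {m: True, q: False, y: False}
  {y: True, m: True, q: True}


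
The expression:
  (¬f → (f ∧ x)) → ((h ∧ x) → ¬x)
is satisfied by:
  {h: False, x: False, f: False}
  {f: True, h: False, x: False}
  {x: True, h: False, f: False}
  {f: True, x: True, h: False}
  {h: True, f: False, x: False}
  {f: True, h: True, x: False}
  {x: True, h: True, f: False}


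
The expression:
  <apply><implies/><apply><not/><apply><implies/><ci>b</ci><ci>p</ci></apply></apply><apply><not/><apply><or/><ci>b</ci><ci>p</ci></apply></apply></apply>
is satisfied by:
  {p: True, b: False}
  {b: False, p: False}
  {b: True, p: True}


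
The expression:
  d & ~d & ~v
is never true.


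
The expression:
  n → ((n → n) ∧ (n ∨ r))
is always true.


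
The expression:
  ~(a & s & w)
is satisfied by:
  {s: False, a: False, w: False}
  {w: True, s: False, a: False}
  {a: True, s: False, w: False}
  {w: True, a: True, s: False}
  {s: True, w: False, a: False}
  {w: True, s: True, a: False}
  {a: True, s: True, w: False}


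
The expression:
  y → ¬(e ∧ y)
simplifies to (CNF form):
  ¬e ∨ ¬y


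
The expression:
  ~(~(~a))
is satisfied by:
  {a: False}


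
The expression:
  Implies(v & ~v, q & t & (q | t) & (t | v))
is always true.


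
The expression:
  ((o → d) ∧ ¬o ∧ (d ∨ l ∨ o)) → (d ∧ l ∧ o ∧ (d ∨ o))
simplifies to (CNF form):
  (o ∨ ¬d) ∧ (o ∨ ¬l)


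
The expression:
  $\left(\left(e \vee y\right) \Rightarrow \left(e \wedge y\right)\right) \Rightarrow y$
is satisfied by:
  {y: True, e: True}
  {y: True, e: False}
  {e: True, y: False}


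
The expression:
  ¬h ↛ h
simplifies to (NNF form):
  True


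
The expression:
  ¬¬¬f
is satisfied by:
  {f: False}


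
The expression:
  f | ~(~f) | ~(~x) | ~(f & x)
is always true.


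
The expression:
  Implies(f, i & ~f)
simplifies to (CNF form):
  ~f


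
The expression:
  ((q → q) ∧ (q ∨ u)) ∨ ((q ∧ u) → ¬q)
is always true.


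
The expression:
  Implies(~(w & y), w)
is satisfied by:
  {w: True}


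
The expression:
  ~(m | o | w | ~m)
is never true.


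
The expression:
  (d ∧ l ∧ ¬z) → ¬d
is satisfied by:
  {z: True, l: False, d: False}
  {l: False, d: False, z: False}
  {d: True, z: True, l: False}
  {d: True, l: False, z: False}
  {z: True, l: True, d: False}
  {l: True, z: False, d: False}
  {d: True, l: True, z: True}


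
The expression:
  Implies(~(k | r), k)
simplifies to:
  k | r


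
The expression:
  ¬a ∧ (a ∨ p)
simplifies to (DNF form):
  p ∧ ¬a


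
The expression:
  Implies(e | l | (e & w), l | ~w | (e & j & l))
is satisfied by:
  {l: True, w: False, e: False}
  {w: False, e: False, l: False}
  {l: True, e: True, w: False}
  {e: True, w: False, l: False}
  {l: True, w: True, e: False}
  {w: True, l: False, e: False}
  {l: True, e: True, w: True}


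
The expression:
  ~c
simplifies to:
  ~c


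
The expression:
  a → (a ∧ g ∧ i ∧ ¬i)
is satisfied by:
  {a: False}


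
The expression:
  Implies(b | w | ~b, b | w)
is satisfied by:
  {b: True, w: True}
  {b: True, w: False}
  {w: True, b: False}


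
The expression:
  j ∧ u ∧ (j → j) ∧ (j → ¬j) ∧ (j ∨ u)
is never true.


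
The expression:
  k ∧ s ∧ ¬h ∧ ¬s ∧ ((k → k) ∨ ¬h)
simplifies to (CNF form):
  False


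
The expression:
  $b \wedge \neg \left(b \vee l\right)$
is never true.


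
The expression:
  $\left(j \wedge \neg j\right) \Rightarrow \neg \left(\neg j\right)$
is always true.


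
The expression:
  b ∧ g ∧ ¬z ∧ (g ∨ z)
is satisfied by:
  {b: True, g: True, z: False}


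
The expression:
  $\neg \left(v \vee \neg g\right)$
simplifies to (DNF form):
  $g \wedge \neg v$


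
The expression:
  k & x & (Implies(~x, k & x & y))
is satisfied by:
  {x: True, k: True}


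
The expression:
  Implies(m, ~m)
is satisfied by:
  {m: False}


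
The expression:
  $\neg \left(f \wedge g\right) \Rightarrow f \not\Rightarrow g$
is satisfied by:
  {f: True}


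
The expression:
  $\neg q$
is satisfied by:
  {q: False}


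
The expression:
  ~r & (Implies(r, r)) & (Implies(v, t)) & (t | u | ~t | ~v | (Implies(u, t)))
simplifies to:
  ~r & (t | ~v)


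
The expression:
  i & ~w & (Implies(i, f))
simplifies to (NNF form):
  f & i & ~w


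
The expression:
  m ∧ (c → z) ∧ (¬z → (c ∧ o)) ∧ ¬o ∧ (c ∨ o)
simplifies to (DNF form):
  c ∧ m ∧ z ∧ ¬o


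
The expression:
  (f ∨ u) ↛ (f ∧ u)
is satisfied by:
  {u: True, f: False}
  {f: True, u: False}


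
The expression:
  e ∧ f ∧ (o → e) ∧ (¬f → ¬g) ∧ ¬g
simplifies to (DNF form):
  e ∧ f ∧ ¬g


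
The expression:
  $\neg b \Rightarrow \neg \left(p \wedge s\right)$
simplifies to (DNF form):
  $b \vee \neg p \vee \neg s$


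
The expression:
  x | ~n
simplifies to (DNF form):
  x | ~n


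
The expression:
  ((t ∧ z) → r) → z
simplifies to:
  z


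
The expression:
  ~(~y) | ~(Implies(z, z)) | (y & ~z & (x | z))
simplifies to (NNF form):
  y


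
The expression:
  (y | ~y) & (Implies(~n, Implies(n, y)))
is always true.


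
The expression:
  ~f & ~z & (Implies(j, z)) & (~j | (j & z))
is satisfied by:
  {z: False, f: False, j: False}


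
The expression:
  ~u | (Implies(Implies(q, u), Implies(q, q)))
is always true.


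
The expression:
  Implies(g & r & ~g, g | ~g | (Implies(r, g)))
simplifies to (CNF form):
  True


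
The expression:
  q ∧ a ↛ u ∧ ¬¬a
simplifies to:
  a ∧ q ∧ ¬u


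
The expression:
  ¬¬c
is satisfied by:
  {c: True}


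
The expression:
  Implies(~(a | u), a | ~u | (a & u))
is always true.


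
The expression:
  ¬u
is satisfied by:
  {u: False}


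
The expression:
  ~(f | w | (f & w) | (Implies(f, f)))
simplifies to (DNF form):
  False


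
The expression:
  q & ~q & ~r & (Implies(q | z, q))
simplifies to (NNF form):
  False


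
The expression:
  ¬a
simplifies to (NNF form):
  ¬a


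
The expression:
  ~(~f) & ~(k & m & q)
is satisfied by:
  {f: True, k: False, q: False, m: False}
  {m: True, f: True, k: False, q: False}
  {q: True, f: True, k: False, m: False}
  {m: True, q: True, f: True, k: False}
  {k: True, f: True, m: False, q: False}
  {m: True, k: True, f: True, q: False}
  {q: True, k: True, f: True, m: False}


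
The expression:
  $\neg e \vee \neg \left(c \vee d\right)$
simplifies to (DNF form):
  $\left(\neg c \wedge \neg d\right) \vee \neg e$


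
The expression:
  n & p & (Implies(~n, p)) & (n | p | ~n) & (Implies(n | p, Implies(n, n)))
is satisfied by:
  {p: True, n: True}


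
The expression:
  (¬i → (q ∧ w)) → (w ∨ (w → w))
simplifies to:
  True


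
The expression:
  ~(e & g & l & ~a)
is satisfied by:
  {a: True, l: False, e: False, g: False}
  {a: False, l: False, e: False, g: False}
  {g: True, a: True, l: False, e: False}
  {g: True, a: False, l: False, e: False}
  {a: True, e: True, g: False, l: False}
  {e: True, g: False, l: False, a: False}
  {g: True, e: True, a: True, l: False}
  {g: True, e: True, a: False, l: False}
  {a: True, l: True, g: False, e: False}
  {l: True, g: False, e: False, a: False}
  {a: True, g: True, l: True, e: False}
  {g: True, l: True, a: False, e: False}
  {a: True, e: True, l: True, g: False}
  {e: True, l: True, g: False, a: False}
  {g: True, e: True, l: True, a: True}


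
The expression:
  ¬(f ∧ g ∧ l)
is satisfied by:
  {l: False, g: False, f: False}
  {f: True, l: False, g: False}
  {g: True, l: False, f: False}
  {f: True, g: True, l: False}
  {l: True, f: False, g: False}
  {f: True, l: True, g: False}
  {g: True, l: True, f: False}


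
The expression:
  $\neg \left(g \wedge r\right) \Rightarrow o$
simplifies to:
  $o \vee \left(g \wedge r\right)$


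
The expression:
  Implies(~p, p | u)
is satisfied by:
  {u: True, p: True}
  {u: True, p: False}
  {p: True, u: False}


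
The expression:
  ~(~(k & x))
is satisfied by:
  {x: True, k: True}


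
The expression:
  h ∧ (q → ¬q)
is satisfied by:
  {h: True, q: False}


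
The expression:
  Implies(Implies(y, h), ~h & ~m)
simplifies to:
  ~h & (y | ~m)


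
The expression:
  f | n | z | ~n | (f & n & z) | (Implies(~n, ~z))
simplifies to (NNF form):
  True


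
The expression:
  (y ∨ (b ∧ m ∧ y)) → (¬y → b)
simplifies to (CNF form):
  True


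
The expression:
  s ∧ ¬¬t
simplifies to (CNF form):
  s ∧ t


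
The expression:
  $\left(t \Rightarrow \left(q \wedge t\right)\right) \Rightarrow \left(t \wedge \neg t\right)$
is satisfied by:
  {t: True, q: False}


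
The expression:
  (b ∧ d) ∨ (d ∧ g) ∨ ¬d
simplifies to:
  b ∨ g ∨ ¬d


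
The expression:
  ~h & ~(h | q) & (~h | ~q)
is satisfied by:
  {q: False, h: False}


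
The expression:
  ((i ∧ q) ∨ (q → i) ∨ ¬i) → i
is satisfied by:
  {i: True}
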